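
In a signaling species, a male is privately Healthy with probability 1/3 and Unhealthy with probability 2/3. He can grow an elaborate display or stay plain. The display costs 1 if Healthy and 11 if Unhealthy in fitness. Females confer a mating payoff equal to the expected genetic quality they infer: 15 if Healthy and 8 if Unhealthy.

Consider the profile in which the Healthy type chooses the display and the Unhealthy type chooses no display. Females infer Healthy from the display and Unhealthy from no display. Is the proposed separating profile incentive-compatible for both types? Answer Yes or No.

Yes

Under these beliefs, the display earns mating payoff 15 and no display earns mating payoff 8.
Healthy: the display nets 15 − 1 = 14; no display nets 8. Healthy prefers the display.
Unhealthy: the display nets 15 − 11 = 4; no display nets 8. Unhealthy prefers no display.
Neither type deviates, so the separating profile is an equilibrium.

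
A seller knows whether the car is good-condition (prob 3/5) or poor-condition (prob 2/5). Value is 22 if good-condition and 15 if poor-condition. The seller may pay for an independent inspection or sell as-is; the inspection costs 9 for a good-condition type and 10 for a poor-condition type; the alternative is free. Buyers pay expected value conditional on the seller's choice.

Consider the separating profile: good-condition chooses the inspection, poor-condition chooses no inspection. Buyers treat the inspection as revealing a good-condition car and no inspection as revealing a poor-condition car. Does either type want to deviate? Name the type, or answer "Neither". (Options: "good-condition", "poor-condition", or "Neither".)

The inspection pays 22; no inspection pays 15.
good-condition: assigned the inspection, nets 22 − 9 = 13; deviating to no inspection nets 15.
poor-condition: assigned no inspection, nets 15; deviating to the inspection nets 22 − 10 = 12.
The good-condition type gains 2 by deviating.

good-condition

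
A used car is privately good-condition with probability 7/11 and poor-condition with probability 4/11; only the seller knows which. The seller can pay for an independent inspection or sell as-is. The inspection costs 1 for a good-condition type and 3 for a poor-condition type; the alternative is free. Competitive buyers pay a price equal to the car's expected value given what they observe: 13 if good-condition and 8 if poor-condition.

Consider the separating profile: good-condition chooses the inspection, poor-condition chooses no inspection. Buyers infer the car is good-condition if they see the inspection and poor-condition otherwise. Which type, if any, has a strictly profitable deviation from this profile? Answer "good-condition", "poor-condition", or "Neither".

poor-condition

The inspection pays 13; no inspection pays 8.
good-condition: assigned the inspection, nets 13 − 1 = 12; deviating to no inspection nets 8.
poor-condition: assigned no inspection, nets 8; deviating to the inspection nets 13 − 3 = 10.
The poor-condition type gains 2 by deviating.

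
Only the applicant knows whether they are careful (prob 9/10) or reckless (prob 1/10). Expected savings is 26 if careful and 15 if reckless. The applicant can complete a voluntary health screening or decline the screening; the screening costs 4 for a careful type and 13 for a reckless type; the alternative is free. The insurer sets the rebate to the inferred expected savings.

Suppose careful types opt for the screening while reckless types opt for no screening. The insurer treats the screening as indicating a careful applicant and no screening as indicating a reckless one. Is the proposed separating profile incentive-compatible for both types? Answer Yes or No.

Yes

Under these beliefs, the screening earns rebate 26 and no screening earns rebate 15.
careful: the screening nets 26 − 4 = 22; no screening nets 15. careful prefers the screening.
reckless: the screening nets 26 − 13 = 13; no screening nets 15. reckless prefers no screening.
Neither type deviates, so the separating profile is an equilibrium.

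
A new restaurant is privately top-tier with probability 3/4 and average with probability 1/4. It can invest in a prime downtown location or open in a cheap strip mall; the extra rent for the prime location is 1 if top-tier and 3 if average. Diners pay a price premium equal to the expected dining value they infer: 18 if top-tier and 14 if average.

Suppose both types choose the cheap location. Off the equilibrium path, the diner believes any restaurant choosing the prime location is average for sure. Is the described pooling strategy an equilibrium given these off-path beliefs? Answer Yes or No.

On path, the diner holds the prior and pays 3/4·18 + 1/4·14 = 17. Off path (the prime location), believing average, it pays 14.
top-tier: the cheap location nets 17; the prime location nets 14 − 1 = 13. top-tier stays.
average: the cheap location nets 17; the prime location nets 14 − 3 = 11. average stays.
No type deviates, so pooling is sustained.

Yes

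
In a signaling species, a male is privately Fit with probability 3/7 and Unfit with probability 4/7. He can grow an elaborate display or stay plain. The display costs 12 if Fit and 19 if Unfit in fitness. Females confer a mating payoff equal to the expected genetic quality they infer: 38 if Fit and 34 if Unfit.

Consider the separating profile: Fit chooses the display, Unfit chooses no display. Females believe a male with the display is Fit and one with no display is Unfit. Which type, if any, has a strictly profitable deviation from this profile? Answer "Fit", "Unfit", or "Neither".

Fit

The display pays 38; no display pays 34.
Fit: assigned the display, nets 38 − 12 = 26; deviating to no display nets 34.
Unfit: assigned no display, nets 34; deviating to the display nets 38 − 19 = 19.
The Fit type gains 8 by deviating.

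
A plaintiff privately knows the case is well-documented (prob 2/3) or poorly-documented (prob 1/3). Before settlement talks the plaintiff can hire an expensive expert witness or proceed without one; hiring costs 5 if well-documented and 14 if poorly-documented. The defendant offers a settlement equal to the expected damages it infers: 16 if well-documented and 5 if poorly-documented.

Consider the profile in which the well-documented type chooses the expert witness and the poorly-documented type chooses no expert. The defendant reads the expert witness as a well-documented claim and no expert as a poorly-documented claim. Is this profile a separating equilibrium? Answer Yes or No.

Under these beliefs, the expert witness earns settlement 16 and no expert earns settlement 5.
well-documented: the expert witness nets 16 − 5 = 11; no expert nets 5. well-documented prefers the expert witness.
poorly-documented: the expert witness nets 16 − 14 = 2; no expert nets 5. poorly-documented prefers no expert.
Neither type deviates, so the separating profile is an equilibrium.

Yes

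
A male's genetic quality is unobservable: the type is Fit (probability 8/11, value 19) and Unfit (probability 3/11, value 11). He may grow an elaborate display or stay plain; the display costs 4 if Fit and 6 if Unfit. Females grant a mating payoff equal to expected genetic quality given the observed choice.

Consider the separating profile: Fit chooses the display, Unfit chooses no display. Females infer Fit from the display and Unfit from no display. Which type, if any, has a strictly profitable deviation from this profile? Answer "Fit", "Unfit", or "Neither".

The display pays 19; no display pays 11.
Fit: assigned the display, nets 19 − 4 = 15; deviating to no display nets 11.
Unfit: assigned no display, nets 11; deviating to the display nets 19 − 6 = 13.
The Unfit type gains 2 by deviating.

Unfit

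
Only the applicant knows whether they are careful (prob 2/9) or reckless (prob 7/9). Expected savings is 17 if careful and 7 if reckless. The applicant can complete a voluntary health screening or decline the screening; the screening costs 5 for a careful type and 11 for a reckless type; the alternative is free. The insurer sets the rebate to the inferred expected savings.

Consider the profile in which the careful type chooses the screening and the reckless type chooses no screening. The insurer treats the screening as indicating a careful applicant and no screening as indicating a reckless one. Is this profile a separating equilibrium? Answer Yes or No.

Under these beliefs, the screening earns rebate 17 and no screening earns rebate 7.
careful: the screening nets 17 − 5 = 12; no screening nets 7. careful prefers the screening.
reckless: the screening nets 17 − 11 = 6; no screening nets 7. reckless prefers no screening.
Neither type deviates, so the separating profile is an equilibrium.

Yes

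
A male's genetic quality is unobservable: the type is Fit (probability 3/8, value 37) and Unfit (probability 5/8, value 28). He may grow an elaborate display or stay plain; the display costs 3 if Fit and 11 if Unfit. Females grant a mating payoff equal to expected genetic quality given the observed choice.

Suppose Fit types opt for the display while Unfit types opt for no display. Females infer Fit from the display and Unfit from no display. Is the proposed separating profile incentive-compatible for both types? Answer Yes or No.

Under these beliefs, the display earns mating payoff 37 and no display earns mating payoff 28.
Fit: the display nets 37 − 3 = 34; no display nets 28. Fit prefers the display.
Unfit: the display nets 37 − 11 = 26; no display nets 28. Unfit prefers no display.
Neither type deviates, so the separating profile is an equilibrium.

Yes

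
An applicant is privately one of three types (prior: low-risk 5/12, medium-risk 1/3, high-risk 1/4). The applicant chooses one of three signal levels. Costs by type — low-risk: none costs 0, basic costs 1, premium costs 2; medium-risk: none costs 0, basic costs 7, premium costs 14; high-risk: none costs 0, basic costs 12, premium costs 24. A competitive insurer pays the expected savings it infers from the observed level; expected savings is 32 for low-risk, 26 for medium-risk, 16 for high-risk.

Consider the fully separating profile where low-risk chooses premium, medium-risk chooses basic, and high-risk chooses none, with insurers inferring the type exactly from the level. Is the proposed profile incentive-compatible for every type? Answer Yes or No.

Separating rebates: premium → 32, basic → 26, none → 16.
low-risk (assigned premium): none: 16 − 0 = 16; basic: 26 − 1 = 25; premium: 32 − 2 = 30. low-risk stays.
medium-risk (assigned basic): none: 16 − 0 = 16; basic: 26 − 7 = 19; premium: 32 − 14 = 18. medium-risk stays.
high-risk (assigned none): none: 16 − 0 = 16; basic: 26 − 12 = 14; premium: 32 − 24 = 8. high-risk stays.
Every type prefers its assigned level; separation holds.

Yes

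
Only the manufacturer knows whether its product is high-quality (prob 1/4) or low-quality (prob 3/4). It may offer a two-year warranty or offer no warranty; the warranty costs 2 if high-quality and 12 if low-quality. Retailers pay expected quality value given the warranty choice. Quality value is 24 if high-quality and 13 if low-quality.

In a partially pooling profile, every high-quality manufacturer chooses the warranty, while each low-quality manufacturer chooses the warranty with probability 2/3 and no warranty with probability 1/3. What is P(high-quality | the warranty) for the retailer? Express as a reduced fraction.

P(the warranty) = (1/4)·1 + (3/4)·(2/3) = 3/4.
By Bayes' rule, P(high-quality | the warranty) = (1/4) / (3/4) = 1/3.

1/3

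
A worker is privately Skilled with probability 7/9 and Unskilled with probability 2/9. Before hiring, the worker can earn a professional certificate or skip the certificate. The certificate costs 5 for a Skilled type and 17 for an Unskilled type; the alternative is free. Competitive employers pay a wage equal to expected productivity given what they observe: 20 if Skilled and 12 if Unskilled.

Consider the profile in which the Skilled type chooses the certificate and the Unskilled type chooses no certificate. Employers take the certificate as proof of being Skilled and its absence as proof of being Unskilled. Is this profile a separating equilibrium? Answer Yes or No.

Under these beliefs, the certificate earns wage 20 and no certificate earns wage 12.
Skilled: the certificate nets 20 − 5 = 15; no certificate nets 12. Skilled prefers the certificate.
Unskilled: the certificate nets 20 − 17 = 3; no certificate nets 12. Unskilled prefers no certificate.
Neither type deviates, so the separating profile is an equilibrium.

Yes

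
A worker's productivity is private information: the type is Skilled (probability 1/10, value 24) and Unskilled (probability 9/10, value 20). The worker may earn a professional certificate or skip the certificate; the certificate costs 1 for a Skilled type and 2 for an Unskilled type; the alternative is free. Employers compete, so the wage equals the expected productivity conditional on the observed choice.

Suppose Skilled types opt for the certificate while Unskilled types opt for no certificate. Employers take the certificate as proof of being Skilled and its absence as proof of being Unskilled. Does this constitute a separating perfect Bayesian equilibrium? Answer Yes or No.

Under these beliefs, the certificate earns wage 24 and no certificate earns wage 20.
Skilled: the certificate nets 24 − 1 = 23; no certificate nets 20. Skilled prefers the certificate.
Unskilled: the certificate nets 24 − 2 = 22; no certificate nets 20. Unskilled would deviate to the certificate.
Unskilled has a profitable deviation, so the profile is not an equilibrium.

No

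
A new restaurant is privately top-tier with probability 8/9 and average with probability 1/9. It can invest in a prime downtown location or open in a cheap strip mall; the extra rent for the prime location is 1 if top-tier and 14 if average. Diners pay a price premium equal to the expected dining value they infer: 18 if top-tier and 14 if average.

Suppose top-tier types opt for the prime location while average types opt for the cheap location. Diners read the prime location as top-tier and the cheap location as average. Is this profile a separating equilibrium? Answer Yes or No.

Yes

Under these beliefs, the prime location earns price premium 18 and the cheap location earns price premium 14.
top-tier: the prime location nets 18 − 1 = 17; the cheap location nets 14. top-tier prefers the prime location.
average: the prime location nets 18 − 14 = 4; the cheap location nets 14. average prefers the cheap location.
Neither type deviates, so the separating profile is an equilibrium.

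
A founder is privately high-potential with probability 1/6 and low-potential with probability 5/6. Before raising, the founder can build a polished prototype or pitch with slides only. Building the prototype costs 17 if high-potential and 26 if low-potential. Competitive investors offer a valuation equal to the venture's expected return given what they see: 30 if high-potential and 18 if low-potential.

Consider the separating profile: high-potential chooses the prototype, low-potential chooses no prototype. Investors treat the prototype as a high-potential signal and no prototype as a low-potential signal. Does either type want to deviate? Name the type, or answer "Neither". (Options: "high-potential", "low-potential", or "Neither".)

high-potential

The prototype pays 30; no prototype pays 18.
high-potential: assigned the prototype, nets 30 − 17 = 13; deviating to no prototype nets 18.
low-potential: assigned no prototype, nets 18; deviating to the prototype nets 30 − 26 = 4.
The high-potential type gains 5 by deviating.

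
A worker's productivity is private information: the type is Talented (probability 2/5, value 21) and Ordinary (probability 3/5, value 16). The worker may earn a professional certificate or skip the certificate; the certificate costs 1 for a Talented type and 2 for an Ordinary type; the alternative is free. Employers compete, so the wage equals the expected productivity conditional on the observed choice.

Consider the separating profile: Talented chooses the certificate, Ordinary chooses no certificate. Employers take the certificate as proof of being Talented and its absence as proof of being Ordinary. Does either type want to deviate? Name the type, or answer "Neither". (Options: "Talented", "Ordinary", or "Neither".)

Ordinary

The certificate pays 21; no certificate pays 16.
Talented: assigned the certificate, nets 21 − 1 = 20; deviating to no certificate nets 16.
Ordinary: assigned no certificate, nets 16; deviating to the certificate nets 21 − 2 = 19.
The Ordinary type gains 3 by deviating.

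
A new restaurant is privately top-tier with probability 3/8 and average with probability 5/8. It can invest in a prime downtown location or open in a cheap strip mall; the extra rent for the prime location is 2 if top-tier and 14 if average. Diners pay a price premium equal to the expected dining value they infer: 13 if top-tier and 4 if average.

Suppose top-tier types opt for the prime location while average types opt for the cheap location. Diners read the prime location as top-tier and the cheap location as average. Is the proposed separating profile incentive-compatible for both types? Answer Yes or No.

Yes

Under these beliefs, the prime location earns price premium 13 and the cheap location earns price premium 4.
top-tier: the prime location nets 13 − 2 = 11; the cheap location nets 4. top-tier prefers the prime location.
average: the prime location nets 13 − 14 = -1; the cheap location nets 4. average prefers the cheap location.
Neither type deviates, so the separating profile is an equilibrium.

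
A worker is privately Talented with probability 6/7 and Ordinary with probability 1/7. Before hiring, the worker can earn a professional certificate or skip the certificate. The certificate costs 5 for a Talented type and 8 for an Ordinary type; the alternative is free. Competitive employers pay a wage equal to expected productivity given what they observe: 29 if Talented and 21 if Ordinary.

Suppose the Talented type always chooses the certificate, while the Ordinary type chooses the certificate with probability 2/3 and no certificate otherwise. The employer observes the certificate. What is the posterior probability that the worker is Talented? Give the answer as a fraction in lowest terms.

P(the certificate) = (6/7)·1 + (1/7)·(2/3) = 20/21.
By Bayes' rule, P(Talented | the certificate) = (6/7) / (20/21) = 9/10.

9/10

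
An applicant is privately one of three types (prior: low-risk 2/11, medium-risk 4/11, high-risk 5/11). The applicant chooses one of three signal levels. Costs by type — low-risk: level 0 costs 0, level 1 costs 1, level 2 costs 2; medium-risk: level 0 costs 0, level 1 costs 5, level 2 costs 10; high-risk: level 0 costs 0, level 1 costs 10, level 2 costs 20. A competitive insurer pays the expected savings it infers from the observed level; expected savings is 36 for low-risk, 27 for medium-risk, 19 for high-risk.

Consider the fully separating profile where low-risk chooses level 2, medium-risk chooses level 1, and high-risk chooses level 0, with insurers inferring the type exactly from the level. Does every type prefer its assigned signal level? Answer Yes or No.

Separating rebates: level 2 → 36, level 1 → 27, level 0 → 19.
low-risk (assigned level 2): level 0: 19 − 0 = 19; level 1: 27 − 1 = 26; level 2: 36 − 2 = 34. low-risk stays.
medium-risk (assigned level 1): level 0: 19 − 0 = 19; level 1: 27 − 5 = 22; level 2: 36 − 10 = 26. medium-risk prefers level 2.
high-risk (assigned level 0): level 0: 19 − 0 = 19; level 1: 27 − 10 = 17; level 2: 36 − 20 = 16. high-risk stays.
At least one type deviates; the separating profile fails.

No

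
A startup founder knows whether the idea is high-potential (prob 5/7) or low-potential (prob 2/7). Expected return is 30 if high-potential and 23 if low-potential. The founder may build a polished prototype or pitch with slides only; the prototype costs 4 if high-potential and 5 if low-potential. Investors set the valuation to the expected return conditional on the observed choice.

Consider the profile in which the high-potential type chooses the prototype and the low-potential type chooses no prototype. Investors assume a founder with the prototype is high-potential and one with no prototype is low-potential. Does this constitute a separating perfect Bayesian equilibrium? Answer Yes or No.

No

Under these beliefs, the prototype earns valuation 30 and no prototype earns valuation 23.
high-potential: the prototype nets 30 − 4 = 26; no prototype nets 23. high-potential prefers the prototype.
low-potential: the prototype nets 30 − 5 = 25; no prototype nets 23. low-potential would deviate to the prototype.
low-potential has a profitable deviation, so the profile is not an equilibrium.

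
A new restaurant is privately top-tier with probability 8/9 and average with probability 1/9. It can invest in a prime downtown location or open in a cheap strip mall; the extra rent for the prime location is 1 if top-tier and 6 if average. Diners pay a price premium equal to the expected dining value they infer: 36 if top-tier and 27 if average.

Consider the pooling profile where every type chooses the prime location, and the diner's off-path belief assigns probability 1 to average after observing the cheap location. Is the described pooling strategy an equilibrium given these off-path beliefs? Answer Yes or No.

Yes

On path, the diner holds the prior and pays 8/9·36 + 1/9·27 = 35. Off path (the cheap location), believing average, it pays 27.
top-tier: the prime location nets 35 − 1 = 34; the cheap location nets 27. top-tier stays.
average: the prime location nets 35 − 6 = 29; the cheap location nets 27. average stays.
No type deviates, so pooling is sustained.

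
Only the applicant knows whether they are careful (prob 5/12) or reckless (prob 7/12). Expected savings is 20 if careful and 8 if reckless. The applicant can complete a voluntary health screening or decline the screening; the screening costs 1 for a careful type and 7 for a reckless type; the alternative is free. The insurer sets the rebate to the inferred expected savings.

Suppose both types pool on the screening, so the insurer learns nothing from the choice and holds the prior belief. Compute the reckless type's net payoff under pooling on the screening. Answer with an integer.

6

Pooled rebate = 5/12·20 + 7/12·8 = 13.
reckless pays cost 7 for the screening, so net payoff = 13 − 7 = 6.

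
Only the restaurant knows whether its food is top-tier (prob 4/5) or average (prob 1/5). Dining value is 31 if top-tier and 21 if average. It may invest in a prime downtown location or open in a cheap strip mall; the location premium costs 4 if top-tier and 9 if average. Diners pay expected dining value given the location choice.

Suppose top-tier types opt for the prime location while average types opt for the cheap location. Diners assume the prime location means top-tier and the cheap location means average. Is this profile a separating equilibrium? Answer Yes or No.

Under these beliefs, the prime location earns price premium 31 and the cheap location earns price premium 21.
top-tier: the prime location nets 31 − 4 = 27; the cheap location nets 21. top-tier prefers the prime location.
average: the prime location nets 31 − 9 = 22; the cheap location nets 21. average would deviate to the prime location.
average has a profitable deviation, so the profile is not an equilibrium.

No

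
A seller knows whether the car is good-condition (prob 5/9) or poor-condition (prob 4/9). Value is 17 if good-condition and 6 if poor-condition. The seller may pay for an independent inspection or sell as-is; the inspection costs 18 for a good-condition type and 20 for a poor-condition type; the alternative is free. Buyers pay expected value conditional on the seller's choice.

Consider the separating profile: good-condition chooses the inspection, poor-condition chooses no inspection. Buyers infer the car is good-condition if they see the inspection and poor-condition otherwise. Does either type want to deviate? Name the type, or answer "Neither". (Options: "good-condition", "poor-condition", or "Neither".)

The inspection pays 17; no inspection pays 6.
good-condition: assigned the inspection, nets 17 − 18 = -1; deviating to no inspection nets 6.
poor-condition: assigned no inspection, nets 6; deviating to the inspection nets 17 − 20 = -3.
The good-condition type gains 7 by deviating.

good-condition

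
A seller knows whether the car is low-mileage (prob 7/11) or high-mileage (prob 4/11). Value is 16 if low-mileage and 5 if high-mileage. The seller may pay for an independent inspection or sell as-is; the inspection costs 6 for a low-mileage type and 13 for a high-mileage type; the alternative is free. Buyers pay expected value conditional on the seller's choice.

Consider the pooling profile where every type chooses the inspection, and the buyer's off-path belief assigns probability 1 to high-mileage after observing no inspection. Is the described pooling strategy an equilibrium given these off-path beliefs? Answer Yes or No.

On path, the buyer holds the prior and pays 7/11·16 + 4/11·5 = 12. Off path (no inspection), believing high-mileage, it pays 5.
low-mileage: the inspection nets 12 − 6 = 6; no inspection nets 5. low-mileage stays.
high-mileage: the inspection nets 12 − 13 = -1; no inspection nets 5. high-mileage would deviate.
A type deviates, so pooling fails.

No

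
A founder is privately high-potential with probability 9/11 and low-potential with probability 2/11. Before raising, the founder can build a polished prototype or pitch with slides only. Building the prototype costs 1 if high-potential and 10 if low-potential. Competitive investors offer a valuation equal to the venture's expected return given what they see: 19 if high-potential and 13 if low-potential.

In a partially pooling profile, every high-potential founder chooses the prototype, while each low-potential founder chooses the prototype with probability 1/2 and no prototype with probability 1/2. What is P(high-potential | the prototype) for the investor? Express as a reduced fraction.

9/10

P(the prototype) = (9/11)·1 + (2/11)·(1/2) = 10/11.
By Bayes' rule, P(high-potential | the prototype) = (9/11) / (10/11) = 9/10.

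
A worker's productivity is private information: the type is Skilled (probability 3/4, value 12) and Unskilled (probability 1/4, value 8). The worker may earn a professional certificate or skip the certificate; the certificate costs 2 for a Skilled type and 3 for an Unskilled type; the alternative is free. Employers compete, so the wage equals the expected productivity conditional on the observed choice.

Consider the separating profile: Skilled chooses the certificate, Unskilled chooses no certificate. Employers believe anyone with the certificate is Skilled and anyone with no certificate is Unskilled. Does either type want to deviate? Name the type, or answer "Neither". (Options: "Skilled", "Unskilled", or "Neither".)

The certificate pays 12; no certificate pays 8.
Skilled: assigned the certificate, nets 12 − 2 = 10; deviating to no certificate nets 8.
Unskilled: assigned no certificate, nets 8; deviating to the certificate nets 12 − 3 = 9.
The Unskilled type gains 1 by deviating.

Unskilled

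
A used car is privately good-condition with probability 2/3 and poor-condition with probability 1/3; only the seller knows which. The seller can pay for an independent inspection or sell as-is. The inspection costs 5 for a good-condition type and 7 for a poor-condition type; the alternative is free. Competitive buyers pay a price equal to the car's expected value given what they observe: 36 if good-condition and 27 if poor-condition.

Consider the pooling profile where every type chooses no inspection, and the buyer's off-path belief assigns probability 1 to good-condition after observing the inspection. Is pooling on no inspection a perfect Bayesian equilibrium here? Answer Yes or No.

On path, the buyer holds the prior and pays 2/3·36 + 1/3·27 = 33. Off path (the inspection), believing good-condition, it pays 36.
good-condition: no inspection nets 33; the inspection nets 36 − 5 = 31. good-condition stays.
poor-condition: no inspection nets 33; the inspection nets 36 − 7 = 29. poor-condition stays.
No type deviates, so pooling is sustained.

Yes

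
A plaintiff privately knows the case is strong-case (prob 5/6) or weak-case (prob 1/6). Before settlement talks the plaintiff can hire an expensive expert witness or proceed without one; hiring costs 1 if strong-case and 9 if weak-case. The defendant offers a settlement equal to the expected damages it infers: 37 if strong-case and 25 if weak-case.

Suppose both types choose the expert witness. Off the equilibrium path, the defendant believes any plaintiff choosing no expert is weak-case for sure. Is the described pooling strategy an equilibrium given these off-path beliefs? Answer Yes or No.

On path, the defendant holds the prior and pays 5/6·37 + 1/6·25 = 35. Off path (no expert), believing weak-case, it pays 25.
strong-case: the expert witness nets 35 − 1 = 34; no expert nets 25. strong-case stays.
weak-case: the expert witness nets 35 − 9 = 26; no expert nets 25. weak-case stays.
No type deviates, so pooling is sustained.

Yes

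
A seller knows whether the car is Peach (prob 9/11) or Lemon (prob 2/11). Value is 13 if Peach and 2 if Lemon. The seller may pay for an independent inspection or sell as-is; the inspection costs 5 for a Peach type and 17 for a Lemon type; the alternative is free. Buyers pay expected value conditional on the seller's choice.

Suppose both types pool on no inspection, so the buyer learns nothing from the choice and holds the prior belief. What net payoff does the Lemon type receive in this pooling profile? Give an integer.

Pooled price = 9/11·13 + 2/11·2 = 11.
Lemon pays no cost for no inspection, so net payoff = 11.

11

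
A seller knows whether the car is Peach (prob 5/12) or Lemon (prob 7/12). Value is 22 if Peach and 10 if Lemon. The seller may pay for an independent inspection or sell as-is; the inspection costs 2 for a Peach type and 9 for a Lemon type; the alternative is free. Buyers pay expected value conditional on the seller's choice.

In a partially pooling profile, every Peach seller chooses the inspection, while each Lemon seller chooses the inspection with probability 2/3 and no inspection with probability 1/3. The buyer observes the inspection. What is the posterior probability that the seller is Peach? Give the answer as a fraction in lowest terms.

15/29

P(the inspection) = (5/12)·1 + (7/12)·(2/3) = 29/36.
By Bayes' rule, P(Peach | the inspection) = (5/12) / (29/36) = 15/29.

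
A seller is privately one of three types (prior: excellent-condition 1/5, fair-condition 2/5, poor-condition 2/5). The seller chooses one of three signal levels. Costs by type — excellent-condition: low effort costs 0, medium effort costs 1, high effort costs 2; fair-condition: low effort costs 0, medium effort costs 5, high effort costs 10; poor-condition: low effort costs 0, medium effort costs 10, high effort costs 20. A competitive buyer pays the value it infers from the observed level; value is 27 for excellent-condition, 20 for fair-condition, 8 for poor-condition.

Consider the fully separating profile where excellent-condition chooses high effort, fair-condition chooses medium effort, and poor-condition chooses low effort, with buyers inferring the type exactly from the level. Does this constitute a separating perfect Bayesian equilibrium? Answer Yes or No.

No

Separating prices: high effort → 27, medium effort → 20, low effort → 8.
excellent-condition (assigned high effort): low effort: 8 − 0 = 8; medium effort: 20 − 1 = 19; high effort: 27 − 2 = 25. excellent-condition stays.
fair-condition (assigned medium effort): low effort: 8 − 0 = 8; medium effort: 20 − 5 = 15; high effort: 27 − 10 = 17. fair-condition prefers high effort.
poor-condition (assigned low effort): low effort: 8 − 0 = 8; medium effort: 20 − 10 = 10; high effort: 27 − 20 = 7. poor-condition prefers medium effort.
At least one type deviates; the separating profile fails.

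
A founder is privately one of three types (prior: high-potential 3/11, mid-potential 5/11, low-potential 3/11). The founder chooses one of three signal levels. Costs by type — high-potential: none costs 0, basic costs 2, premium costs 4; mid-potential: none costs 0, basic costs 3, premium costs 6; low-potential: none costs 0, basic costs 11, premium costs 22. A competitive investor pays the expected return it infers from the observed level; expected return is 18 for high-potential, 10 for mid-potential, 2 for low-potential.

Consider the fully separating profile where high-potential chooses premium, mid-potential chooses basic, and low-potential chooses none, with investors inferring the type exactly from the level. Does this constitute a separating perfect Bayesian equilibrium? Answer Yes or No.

No

Separating valuations: premium → 18, basic → 10, none → 2.
high-potential (assigned premium): none: 2 − 0 = 2; basic: 10 − 2 = 8; premium: 18 − 4 = 14. high-potential stays.
mid-potential (assigned basic): none: 2 − 0 = 2; basic: 10 − 3 = 7; premium: 18 − 6 = 12. mid-potential prefers premium.
low-potential (assigned none): none: 2 − 0 = 2; basic: 10 − 11 = -1; premium: 18 − 22 = -4. low-potential stays.
At least one type deviates; the separating profile fails.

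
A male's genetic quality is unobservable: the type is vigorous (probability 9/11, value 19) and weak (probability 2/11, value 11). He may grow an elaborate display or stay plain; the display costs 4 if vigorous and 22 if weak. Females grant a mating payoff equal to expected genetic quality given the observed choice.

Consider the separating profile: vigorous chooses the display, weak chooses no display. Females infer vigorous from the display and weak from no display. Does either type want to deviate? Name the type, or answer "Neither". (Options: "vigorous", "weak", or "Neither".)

The display pays 19; no display pays 11.
vigorous: assigned the display, nets 19 − 4 = 15; deviating to no display nets 11.
weak: assigned no display, nets 11; deviating to the display nets 19 − 22 = -3.
Both types strictly prefer their assigned action; no profitable deviation.

Neither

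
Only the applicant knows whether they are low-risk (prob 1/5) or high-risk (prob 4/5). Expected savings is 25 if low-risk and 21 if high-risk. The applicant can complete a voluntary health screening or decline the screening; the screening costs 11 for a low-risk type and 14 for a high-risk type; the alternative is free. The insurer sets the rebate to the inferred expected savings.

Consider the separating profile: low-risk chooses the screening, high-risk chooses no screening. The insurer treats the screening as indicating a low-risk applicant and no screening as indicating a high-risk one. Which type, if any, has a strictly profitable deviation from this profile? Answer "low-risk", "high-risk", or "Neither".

The screening pays 25; no screening pays 21.
low-risk: assigned the screening, nets 25 − 11 = 14; deviating to no screening nets 21.
high-risk: assigned no screening, nets 21; deviating to the screening nets 25 − 14 = 11.
The low-risk type gains 7 by deviating.

low-risk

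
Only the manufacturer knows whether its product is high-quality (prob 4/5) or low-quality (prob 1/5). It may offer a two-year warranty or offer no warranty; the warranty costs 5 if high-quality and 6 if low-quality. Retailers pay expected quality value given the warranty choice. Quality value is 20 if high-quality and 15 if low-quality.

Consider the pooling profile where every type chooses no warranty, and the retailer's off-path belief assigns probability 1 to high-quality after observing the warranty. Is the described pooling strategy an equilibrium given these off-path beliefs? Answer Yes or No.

Yes

On path, the retailer holds the prior and pays 4/5·20 + 1/5·15 = 19. Off path (the warranty), believing high-quality, it pays 20.
high-quality: no warranty nets 19; the warranty nets 20 − 5 = 15. high-quality stays.
low-quality: no warranty nets 19; the warranty nets 20 − 6 = 14. low-quality stays.
No type deviates, so pooling is sustained.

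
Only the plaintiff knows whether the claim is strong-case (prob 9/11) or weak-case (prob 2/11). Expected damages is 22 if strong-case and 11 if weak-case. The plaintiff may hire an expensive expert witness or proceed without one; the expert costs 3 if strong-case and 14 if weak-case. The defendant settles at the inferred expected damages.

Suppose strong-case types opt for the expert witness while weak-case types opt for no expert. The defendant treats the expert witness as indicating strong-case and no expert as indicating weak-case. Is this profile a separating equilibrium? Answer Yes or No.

Under these beliefs, the expert witness earns settlement 22 and no expert earns settlement 11.
strong-case: the expert witness nets 22 − 3 = 19; no expert nets 11. strong-case prefers the expert witness.
weak-case: the expert witness nets 22 − 14 = 8; no expert nets 11. weak-case prefers no expert.
Neither type deviates, so the separating profile is an equilibrium.

Yes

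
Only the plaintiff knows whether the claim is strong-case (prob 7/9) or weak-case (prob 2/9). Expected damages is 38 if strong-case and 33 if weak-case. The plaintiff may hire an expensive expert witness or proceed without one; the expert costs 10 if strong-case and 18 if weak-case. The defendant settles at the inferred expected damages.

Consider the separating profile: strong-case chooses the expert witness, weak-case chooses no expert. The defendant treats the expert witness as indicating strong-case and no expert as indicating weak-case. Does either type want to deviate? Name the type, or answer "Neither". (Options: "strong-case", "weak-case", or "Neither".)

The expert witness pays 38; no expert pays 33.
strong-case: assigned the expert witness, nets 38 − 10 = 28; deviating to no expert nets 33.
weak-case: assigned no expert, nets 33; deviating to the expert witness nets 38 − 18 = 20.
The strong-case type gains 5 by deviating.

strong-case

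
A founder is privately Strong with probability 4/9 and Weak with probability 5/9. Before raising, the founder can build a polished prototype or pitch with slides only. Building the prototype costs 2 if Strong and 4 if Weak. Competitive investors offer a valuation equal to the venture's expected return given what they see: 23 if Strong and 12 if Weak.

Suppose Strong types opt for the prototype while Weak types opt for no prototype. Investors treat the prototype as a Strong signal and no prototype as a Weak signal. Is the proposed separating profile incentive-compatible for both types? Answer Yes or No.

Under these beliefs, the prototype earns valuation 23 and no prototype earns valuation 12.
Strong: the prototype nets 23 − 2 = 21; no prototype nets 12. Strong prefers the prototype.
Weak: the prototype nets 23 − 4 = 19; no prototype nets 12. Weak would deviate to the prototype.
Weak has a profitable deviation, so the profile is not an equilibrium.

No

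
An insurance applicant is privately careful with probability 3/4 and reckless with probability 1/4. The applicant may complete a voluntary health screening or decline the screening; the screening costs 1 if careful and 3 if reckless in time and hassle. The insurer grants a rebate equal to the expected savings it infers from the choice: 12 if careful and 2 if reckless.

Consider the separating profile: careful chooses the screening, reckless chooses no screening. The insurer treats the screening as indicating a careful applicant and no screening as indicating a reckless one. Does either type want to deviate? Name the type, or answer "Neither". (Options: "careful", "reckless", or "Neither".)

The screening pays 12; no screening pays 2.
careful: assigned the screening, nets 12 − 1 = 11; deviating to no screening nets 2.
reckless: assigned no screening, nets 2; deviating to the screening nets 12 − 3 = 9.
The reckless type gains 7 by deviating.

reckless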